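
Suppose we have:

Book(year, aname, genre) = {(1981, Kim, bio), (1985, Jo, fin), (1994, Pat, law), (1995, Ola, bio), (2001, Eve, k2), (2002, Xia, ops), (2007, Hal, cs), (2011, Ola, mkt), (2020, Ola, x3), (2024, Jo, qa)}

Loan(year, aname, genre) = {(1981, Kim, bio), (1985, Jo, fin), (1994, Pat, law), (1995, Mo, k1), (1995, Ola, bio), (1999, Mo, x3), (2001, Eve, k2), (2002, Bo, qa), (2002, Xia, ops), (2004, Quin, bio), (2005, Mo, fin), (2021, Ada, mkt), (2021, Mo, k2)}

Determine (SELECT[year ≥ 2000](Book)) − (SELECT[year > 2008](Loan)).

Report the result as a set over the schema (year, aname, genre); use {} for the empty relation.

Filtering on year ≥ 2000 leaves {(2001, Eve, k2), (2002, Xia, ops), (2007, Hal, cs), (2011, Ola, mkt), (2020, Ola, x3), (2024, Jo, qa)}.
Filtering on year > 2008 leaves {(2021, Ada, mkt), (2021, Mo, k2)}.
Set difference of the two operands is {(2001, Eve, k2), (2002, Xia, ops), (2007, Hal, cs), (2011, Ola, mkt), (2020, Ola, x3), (2024, Jo, qa)}.

{(2001, Eve, k2), (2002, Xia, ops), (2007, Hal, cs), (2011, Ola, mkt), (2020, Ola, x3), (2024, Jo, qa)}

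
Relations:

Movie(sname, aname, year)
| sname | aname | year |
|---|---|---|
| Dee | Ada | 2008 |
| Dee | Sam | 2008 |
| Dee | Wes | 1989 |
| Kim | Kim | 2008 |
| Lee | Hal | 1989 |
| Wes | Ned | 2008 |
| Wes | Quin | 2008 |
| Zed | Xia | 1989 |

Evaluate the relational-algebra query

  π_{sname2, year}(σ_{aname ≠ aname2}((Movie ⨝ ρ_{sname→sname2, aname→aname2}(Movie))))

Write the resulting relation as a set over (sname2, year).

ρ[sname→sname2, aname→aname2]: schema becomes (sname2, aname2, year); tuples unchanged.
Natural join on year: {(Dee, Ada, 2008, Dee, Ada), (Dee, Ada, 2008, Dee, Sam), (Dee, Ada, 2008, Kim, Kim), (Dee, Ada, 2008, Wes, Ned), (Dee, Ada, 2008, Wes, Quin), (Dee, Sam, 2008, Dee, Ada), (Dee, Sam, 2008, Dee, Sam), (Dee, Sam, 2008, Kim, Kim), (Dee, Sam, 2008, Wes, Ned), (Dee, Sam, 2008, Wes, Quin), (Dee, Wes, 1989, Dee, Wes), (Dee, Wes, 1989, Lee, Hal), (Dee, Wes, 1989, Zed, Xia), (Kim, Kim, 2008, Dee, Ada), (Kim, Kim, 2008, Dee, Sam), (Kim, Kim, 2008, Kim, Kim), (Kim, Kim, 2008, Wes, Ned), (Kim, Kim, 2008, Wes, Quin), (Lee, Hal, 1989, Dee, Wes), (Lee, Hal, 1989, Lee, Hal), (Lee, Hal, 1989, Zed, Xia), (Wes, Ned, 2008, Dee, Ada), (Wes, Ned, 2008, Dee, Sam), (Wes, Ned, 2008, Kim, Kim), (Wes, Ned, 2008, Wes, Ned), (Wes, Ned, 2008, Wes, Quin), (Wes, Quin, 2008, Dee, Ada), (Wes, Quin, 2008, Dee, Sam), (Wes, Quin, 2008, Kim, Kim), (Wes, Quin, 2008, Wes, Ned), (Wes, Quin, 2008, Wes, Quin), (Zed, Xia, 1989, Dee, Wes), (Zed, Xia, 1989, Lee, Hal), (Zed, Xia, 1989, Zed, Xia)}
Selection aname ≠ aname2: {(Dee, Ada, 2008, Dee, Sam), (Dee, Ada, 2008, Kim, Kim), (Dee, Ada, 2008, Wes, Ned), (Dee, Ada, 2008, Wes, Quin), (Dee, Sam, 2008, Dee, Ada), (Dee, Sam, 2008, Kim, Kim), (Dee, Sam, 2008, Wes, Ned), (Dee, Sam, 2008, Wes, Quin), (Dee, Wes, 1989, Lee, Hal), (Dee, Wes, 1989, Zed, Xia), (Kim, Kim, 2008, Dee, Ada), (Kim, Kim, 2008, Dee, Sam), (Kim, Kim, 2008, Wes, Ned), (Kim, Kim, 2008, Wes, Quin), (Lee, Hal, 1989, Dee, Wes), (Lee, Hal, 1989, Zed, Xia), (Wes, Ned, 2008, Dee, Ada), (Wes, Ned, 2008, Dee, Sam), (Wes, Ned, 2008, Kim, Kim), (Wes, Ned, 2008, Wes, Quin), (Wes, Quin, 2008, Dee, Ada), (Wes, Quin, 2008, Dee, Sam), (Wes, Quin, 2008, Kim, Kim), (Wes, Quin, 2008, Wes, Ned), (Zed, Xia, 1989, Dee, Wes), (Zed, Xia, 1989, Lee, Hal)}
Keep only column(s) sname2, year (20 duplicate(s) eliminated): {(Dee, 1989), (Dee, 2008), (Kim, 2008), (Lee, 1989), (Wes, 2008), (Zed, 1989)}

{(Dee, 1989), (Dee, 2008), (Kim, 2008), (Lee, 1989), (Wes, 2008), (Zed, 1989)}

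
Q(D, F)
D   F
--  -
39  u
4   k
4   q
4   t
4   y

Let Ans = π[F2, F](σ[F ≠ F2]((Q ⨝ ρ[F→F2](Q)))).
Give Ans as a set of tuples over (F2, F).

ρ[F→F2]: schema becomes (D, F2); tuples unchanged.
Joining Q and ρ[F→F2](Q) on D yields {(39, u, u), (4, k, k), (4, k, q), (4, k, t), (4, k, y), (4, q, k), (4, q, q), (4, q, t), (4, q, y), (4, t, k), (4, t, q), (4, t, t), (4, t, y), (4, y, k), (4, y, q), (4, y, t), (4, y, y)}.
Filtering on F ≠ F2 leaves {(4, k, q), (4, k, t), (4, k, y), (4, q, k), (4, q, t), (4, q, y), (4, t, k), (4, t, q), (4, t, y), (4, y, k), (4, y, q), (4, y, t)}.
π_{F2, F} gives {(k, q), (k, t), (k, y), (q, k), (q, t), (q, y), (t, k), (t, q), (t, y), (y, k), (y, q), (y, t)}.

{(k, q), (k, t), (k, y), (q, k), (q, t), (q, y), (t, k), (t, q), (t, y), (y, k), (y, q), (y, t)}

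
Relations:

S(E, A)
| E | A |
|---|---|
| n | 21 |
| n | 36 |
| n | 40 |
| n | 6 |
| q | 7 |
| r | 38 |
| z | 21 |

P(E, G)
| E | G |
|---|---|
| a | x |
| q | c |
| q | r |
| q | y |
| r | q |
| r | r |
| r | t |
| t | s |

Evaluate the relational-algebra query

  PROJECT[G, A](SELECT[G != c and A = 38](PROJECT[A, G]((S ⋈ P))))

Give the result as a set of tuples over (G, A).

{(q, 38), (r, 38), (t, 38)}

Joining S and P on E yields {(q, 7, c), (q, 7, r), (q, 7, y), (r, 38, q), (r, 38, r), (r, 38, t)}.
Projecting to A, G: {(38, q), (38, r), (38, t), (7, c), (7, r), (7, y)}
Filtering on G != c and A = 38 leaves {(38, q), (38, r), (38, t)}.
Projecting to G, A: {(q, 38), (r, 38), (t, 38)}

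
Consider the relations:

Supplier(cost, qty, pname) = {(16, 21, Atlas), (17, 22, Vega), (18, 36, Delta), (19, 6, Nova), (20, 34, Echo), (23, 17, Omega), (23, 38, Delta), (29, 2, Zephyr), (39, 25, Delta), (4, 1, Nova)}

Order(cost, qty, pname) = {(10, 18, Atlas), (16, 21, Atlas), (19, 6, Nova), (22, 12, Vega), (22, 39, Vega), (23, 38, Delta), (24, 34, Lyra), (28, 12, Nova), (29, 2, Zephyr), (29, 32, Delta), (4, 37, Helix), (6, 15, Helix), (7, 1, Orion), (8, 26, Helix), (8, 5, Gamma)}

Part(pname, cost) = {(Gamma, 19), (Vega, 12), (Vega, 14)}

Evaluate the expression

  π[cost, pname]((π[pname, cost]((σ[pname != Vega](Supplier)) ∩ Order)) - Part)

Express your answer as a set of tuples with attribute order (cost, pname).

Selection pname != Vega: {(16, 21, Atlas), (18, 36, Delta), (19, 6, Nova), (20, 34, Echo), (23, 17, Omega), (23, 38, Delta), (29, 2, Zephyr), (39, 25, Delta), (4, 1, Nova)}
Intersection: {(16, 21, Atlas), (18, 36, Delta), (19, 6, Nova), (20, 34, Echo), (23, 17, Omega), (23, 38, Delta), (29, 2, Zephyr), (39, 25, Delta), (4, 1, Nova)} with {(10, 18, Atlas), (16, 21, Atlas), (19, 6, Nova), (22, 12, Vega), (22, 39, Vega), (23, 38, Delta), (24, 34, Lyra), (28, 12, Nova), (29, 2, Zephyr), (29, 32, Delta), (4, 37, Helix), (6, 15, Helix), (7, 1, Orion), (8, 26, Helix), (8, 5, Gamma)} → {(16, 21, Atlas), (19, 6, Nova), (23, 38, Delta), (29, 2, Zephyr)}
π_{pname, cost} gives {(Atlas, 16), (Delta, 23), (Nova, 19), (Zephyr, 29)}.
Difference: {(Atlas, 16), (Delta, 23), (Nova, 19), (Zephyr, 29)} with {(Gamma, 19), (Vega, 12), (Vega, 14)} → {(Atlas, 16), (Delta, 23), (Nova, 19), (Zephyr, 29)}
π_{cost, pname} gives {(16, Atlas), (19, Nova), (23, Delta), (29, Zephyr)}.

{(16, Atlas), (19, Nova), (23, Delta), (29, Zephyr)}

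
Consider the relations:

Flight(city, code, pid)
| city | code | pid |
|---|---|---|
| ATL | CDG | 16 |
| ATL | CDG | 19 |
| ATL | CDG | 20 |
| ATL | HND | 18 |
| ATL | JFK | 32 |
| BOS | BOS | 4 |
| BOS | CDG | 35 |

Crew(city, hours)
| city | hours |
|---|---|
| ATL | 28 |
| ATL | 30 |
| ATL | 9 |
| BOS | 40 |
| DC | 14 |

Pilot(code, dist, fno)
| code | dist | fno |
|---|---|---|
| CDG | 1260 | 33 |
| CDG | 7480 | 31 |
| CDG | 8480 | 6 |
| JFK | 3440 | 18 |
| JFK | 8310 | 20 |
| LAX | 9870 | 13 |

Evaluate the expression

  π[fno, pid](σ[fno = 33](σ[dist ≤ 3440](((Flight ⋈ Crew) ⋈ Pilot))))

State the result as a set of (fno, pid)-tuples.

{(33, 16), (33, 19), (33, 20), (33, 35)}

Flight ⋈ Crew (natural join on city): {(ATL, CDG, 16, 28), (ATL, CDG, 16, 30), (ATL, CDG, 16, 9), (ATL, CDG, 19, 28), (ATL, CDG, 19, 30), (ATL, CDG, 19, 9), (ATL, CDG, 20, 28), (ATL, CDG, 20, 30), (ATL, CDG, 20, 9), (ATL, HND, 18, 28), (ATL, HND, 18, 30), (ATL, HND, 18, 9), (ATL, JFK, 32, 28), (ATL, JFK, 32, 30), (ATL, JFK, 32, 9), (BOS, BOS, 4, 40), (BOS, CDG, 35, 40)}
(Flight ⋈ Crew) ⋈ Pilot (natural join on code): {(ATL, CDG, 16, 28, 1260, 33), (ATL, CDG, 16, 28, 7480, 31), (ATL, CDG, 16, 28, 8480, 6), (ATL, CDG, 16, 30, 1260, 33), (ATL, CDG, 16, 30, 7480, 31), (ATL, CDG, 16, 30, 8480, 6), (ATL, CDG, 16, 9, 1260, 33), (ATL, CDG, 16, 9, 7480, 31), (ATL, CDG, 16, 9, 8480, 6), (ATL, CDG, 19, 28, 1260, 33), (ATL, CDG, 19, 28, 7480, 31), (ATL, CDG, 19, 28, 8480, 6), (ATL, CDG, 19, 30, 1260, 33), (ATL, CDG, 19, 30, 7480, 31), (ATL, CDG, 19, 30, 8480, 6), (ATL, CDG, 19, 9, 1260, 33), (ATL, CDG, 19, 9, 7480, 31), (ATL, CDG, 19, 9, 8480, 6), (ATL, CDG, 20, 28, 1260, 33), (ATL, CDG, 20, 28, 7480, 31), (ATL, CDG, 20, 28, 8480, 6), (ATL, CDG, 20, 30, 1260, 33), (ATL, CDG, 20, 30, 7480, 31), (ATL, CDG, 20, 30, 8480, 6), (ATL, CDG, 20, 9, 1260, 33), (ATL, CDG, 20, 9, 7480, 31), (ATL, CDG, 20, 9, 8480, 6), (ATL, JFK, 32, 28, 3440, 18), (ATL, JFK, 32, 28, 8310, 20), (ATL, JFK, 32, 30, 3440, 18), (ATL, JFK, 32, 30, 8310, 20), (ATL, JFK, 32, 9, 3440, 18), (ATL, JFK, 32, 9, 8310, 20), (BOS, CDG, 35, 40, 1260, 33), (BOS, CDG, 35, 40, 7480, 31), (BOS, CDG, 35, 40, 8480, 6)}
Selection dist ≤ 3440: {(ATL, CDG, 16, 28, 1260, 33), (ATL, CDG, 16, 30, 1260, 33), (ATL, CDG, 16, 9, 1260, 33), (ATL, CDG, 19, 28, 1260, 33), (ATL, CDG, 19, 30, 1260, 33), (ATL, CDG, 19, 9, 1260, 33), (ATL, CDG, 20, 28, 1260, 33), (ATL, CDG, 20, 30, 1260, 33), (ATL, CDG, 20, 9, 1260, 33), (ATL, JFK, 32, 28, 3440, 18), (ATL, JFK, 32, 30, 3440, 18), (ATL, JFK, 32, 9, 3440, 18), (BOS, CDG, 35, 40, 1260, 33)}
Selection fno = 33: {(ATL, CDG, 16, 28, 1260, 33), (ATL, CDG, 16, 30, 1260, 33), (ATL, CDG, 16, 9, 1260, 33), (ATL, CDG, 19, 28, 1260, 33), (ATL, CDG, 19, 30, 1260, 33), (ATL, CDG, 19, 9, 1260, 33), (ATL, CDG, 20, 28, 1260, 33), (ATL, CDG, 20, 30, 1260, 33), (ATL, CDG, 20, 9, 1260, 33), (BOS, CDG, 35, 40, 1260, 33)}
Projecting to fno, pid (6 duplicate(s) eliminated): {(33, 16), (33, 19), (33, 20), (33, 35)}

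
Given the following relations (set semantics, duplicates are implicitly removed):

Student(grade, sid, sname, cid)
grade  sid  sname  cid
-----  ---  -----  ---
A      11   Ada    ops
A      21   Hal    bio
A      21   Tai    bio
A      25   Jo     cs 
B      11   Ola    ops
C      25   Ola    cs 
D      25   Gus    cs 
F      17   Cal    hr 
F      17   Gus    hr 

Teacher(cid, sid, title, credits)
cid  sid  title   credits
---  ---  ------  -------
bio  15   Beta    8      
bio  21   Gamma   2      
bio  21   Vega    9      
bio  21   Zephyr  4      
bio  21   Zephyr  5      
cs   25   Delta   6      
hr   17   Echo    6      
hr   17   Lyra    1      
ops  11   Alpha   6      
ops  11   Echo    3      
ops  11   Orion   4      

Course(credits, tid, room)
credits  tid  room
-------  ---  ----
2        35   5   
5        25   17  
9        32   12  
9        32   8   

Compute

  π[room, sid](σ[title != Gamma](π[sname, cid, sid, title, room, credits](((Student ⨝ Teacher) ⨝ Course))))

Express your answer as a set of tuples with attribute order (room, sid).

Student ⋈ Teacher (natural join on sid, cid): {(A, 11, Ada, ops, Alpha, 6), (A, 11, Ada, ops, Echo, 3), (A, 11, Ada, ops, Orion, 4), (A, 21, Hal, bio, Gamma, 2), (A, 21, Hal, bio, Vega, 9), (A, 21, Hal, bio, Zephyr, 4), (A, 21, Hal, bio, Zephyr, 5), (A, 21, Tai, bio, Gamma, 2), (A, 21, Tai, bio, Vega, 9), (A, 21, Tai, bio, Zephyr, 4), (A, 21, Tai, bio, Zephyr, 5), (A, 25, Jo, cs, Delta, 6), (B, 11, Ola, ops, Alpha, 6), (B, 11, Ola, ops, Echo, 3), (B, 11, Ola, ops, Orion, 4), (C, 25, Ola, cs, Delta, 6), (D, 25, Gus, cs, Delta, 6), (F, 17, Cal, hr, Echo, 6), (F, 17, Cal, hr, Lyra, 1), (F, 17, Gus, hr, Echo, 6), (F, 17, Gus, hr, Lyra, 1)}
(Student ⨝ Teacher) ⋈ Course (natural join on credits): {(A, 21, Hal, bio, Gamma, 2, 35, 5), (A, 21, Hal, bio, Vega, 9, 32, 12), (A, 21, Hal, bio, Vega, 9, 32, 8), (A, 21, Hal, bio, Zephyr, 5, 25, 17), (A, 21, Tai, bio, Gamma, 2, 35, 5), (A, 21, Tai, bio, Vega, 9, 32, 12), (A, 21, Tai, bio, Vega, 9, 32, 8), (A, 21, Tai, bio, Zephyr, 5, 25, 17)}
Keep only column(s) sname, cid, sid, title, room, credits: {(Hal, bio, 21, Gamma, 5, 2), (Hal, bio, 21, Vega, 12, 9), (Hal, bio, 21, Vega, 8, 9), (Hal, bio, 21, Zephyr, 17, 5), (Tai, bio, 21, Gamma, 5, 2), (Tai, bio, 21, Vega, 12, 9), (Tai, bio, 21, Vega, 8, 9), (Tai, bio, 21, Zephyr, 17, 5)}
Apply σ_{title != Gamma}; surviving tuples: {(Hal, bio, 21, Vega, 12, 9), (Hal, bio, 21, Vega, 8, 9), (Hal, bio, 21, Zephyr, 17, 5), (Tai, bio, 21, Vega, 12, 9), (Tai, bio, 21, Vega, 8, 9), (Tai, bio, 21, Zephyr, 17, 5)}
Keep only column(s) room, sid (3 duplicate(s) eliminated): {(12, 21), (17, 21), (8, 21)}

{(12, 21), (17, 21), (8, 21)}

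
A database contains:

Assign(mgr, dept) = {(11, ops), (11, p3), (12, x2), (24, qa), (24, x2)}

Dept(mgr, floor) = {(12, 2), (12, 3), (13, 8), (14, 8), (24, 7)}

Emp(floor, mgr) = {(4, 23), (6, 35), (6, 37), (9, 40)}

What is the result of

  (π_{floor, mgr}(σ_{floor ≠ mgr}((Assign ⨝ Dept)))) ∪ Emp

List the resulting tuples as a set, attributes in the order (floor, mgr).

Joining Assign and Dept on mgr yields {(12, x2, 2), (12, x2, 3), (24, qa, 7), (24, x2, 7)}.
Apply σ_{floor ≠ mgr}; surviving tuples: {(12, x2, 2), (12, x2, 3), (24, qa, 7), (24, x2, 7)}
Projecting to floor, mgr (1 duplicate(s) eliminated): {(2, 12), (3, 12), (7, 24)}
Taking the union: {(2, 12), (3, 12), (4, 23), (6, 35), (6, 37), (7, 24), (9, 40)}

{(2, 12), (3, 12), (4, 23), (6, 35), (6, 37), (7, 24), (9, 40)}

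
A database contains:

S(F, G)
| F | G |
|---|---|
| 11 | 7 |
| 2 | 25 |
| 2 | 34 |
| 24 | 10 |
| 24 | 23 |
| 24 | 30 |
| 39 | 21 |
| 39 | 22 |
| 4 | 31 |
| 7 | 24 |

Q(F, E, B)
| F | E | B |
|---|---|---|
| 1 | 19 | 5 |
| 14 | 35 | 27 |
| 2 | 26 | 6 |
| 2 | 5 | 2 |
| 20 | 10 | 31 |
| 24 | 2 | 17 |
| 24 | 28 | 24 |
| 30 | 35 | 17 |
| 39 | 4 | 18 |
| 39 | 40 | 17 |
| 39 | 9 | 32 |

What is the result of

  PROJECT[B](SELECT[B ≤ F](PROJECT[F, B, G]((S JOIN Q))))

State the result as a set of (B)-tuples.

S ⋈ Q (natural join on F): {(2, 25, 26, 6), (2, 25, 5, 2), (2, 34, 26, 6), (2, 34, 5, 2), (24, 10, 2, 17), (24, 10, 28, 24), (24, 23, 2, 17), (24, 23, 28, 24), (24, 30, 2, 17), (24, 30, 28, 24), (39, 21, 4, 18), (39, 21, 40, 17), (39, 21, 9, 32), (39, 22, 4, 18), (39, 22, 40, 17), (39, 22, 9, 32)}
π_{F, B, G} gives {(2, 2, 25), (2, 2, 34), (2, 6, 25), (2, 6, 34), (24, 17, 10), (24, 17, 23), (24, 17, 30), (24, 24, 10), (24, 24, 23), (24, 24, 30), (39, 17, 21), (39, 17, 22), (39, 18, 21), (39, 18, 22), (39, 32, 21), (39, 32, 22)}.
Apply σ_{B ≤ F}; surviving tuples: {(2, 2, 25), (2, 2, 34), (24, 17, 10), (24, 17, 23), (24, 17, 30), (24, 24, 10), (24, 24, 23), (24, 24, 30), (39, 17, 21), (39, 17, 22), (39, 18, 21), (39, 18, 22), (39, 32, 21), (39, 32, 22)}
π_{B} gives {17, 18, 2, 24, 32} (9 duplicate(s) eliminated).

{17, 18, 2, 24, 32}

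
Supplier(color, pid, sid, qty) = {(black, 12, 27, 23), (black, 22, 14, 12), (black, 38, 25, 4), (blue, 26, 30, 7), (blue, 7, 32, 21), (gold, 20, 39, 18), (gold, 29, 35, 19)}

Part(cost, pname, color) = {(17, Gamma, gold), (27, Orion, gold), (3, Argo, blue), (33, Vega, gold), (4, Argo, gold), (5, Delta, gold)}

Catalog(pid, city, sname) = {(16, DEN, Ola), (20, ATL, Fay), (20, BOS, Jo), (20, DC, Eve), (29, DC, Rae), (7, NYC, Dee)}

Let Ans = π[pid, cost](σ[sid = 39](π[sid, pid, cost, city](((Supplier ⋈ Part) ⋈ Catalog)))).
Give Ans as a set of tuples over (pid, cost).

Supplier ⋈ Part (natural join on color): {(blue, 26, 30, 7, 3, Argo), (blue, 7, 32, 21, 3, Argo), (gold, 20, 39, 18, 17, Gamma), (gold, 20, 39, 18, 27, Orion), (gold, 20, 39, 18, 33, Vega), (gold, 20, 39, 18, 4, Argo), (gold, 20, 39, 18, 5, Delta), (gold, 29, 35, 19, 17, Gamma), (gold, 29, 35, 19, 27, Orion), (gold, 29, 35, 19, 33, Vega), (gold, 29, 35, 19, 4, Argo), (gold, 29, 35, 19, 5, Delta)}
(Supplier ⋈ Part) ⋈ Catalog (natural join on pid): {(blue, 7, 32, 21, 3, Argo, NYC, Dee), (gold, 20, 39, 18, 17, Gamma, ATL, Fay), (gold, 20, 39, 18, 17, Gamma, BOS, Jo), (gold, 20, 39, 18, 17, Gamma, DC, Eve), (gold, 20, 39, 18, 27, Orion, ATL, Fay), (gold, 20, 39, 18, 27, Orion, BOS, Jo), (gold, 20, 39, 18, 27, Orion, DC, Eve), (gold, 20, 39, 18, 33, Vega, ATL, Fay), (gold, 20, 39, 18, 33, Vega, BOS, Jo), (gold, 20, 39, 18, 33, Vega, DC, Eve), (gold, 20, 39, 18, 4, Argo, ATL, Fay), (gold, 20, 39, 18, 4, Argo, BOS, Jo), (gold, 20, 39, 18, 4, Argo, DC, Eve), (gold, 20, 39, 18, 5, Delta, ATL, Fay), (gold, 20, 39, 18, 5, Delta, BOS, Jo), (gold, 20, 39, 18, 5, Delta, DC, Eve), (gold, 29, 35, 19, 17, Gamma, DC, Rae), (gold, 29, 35, 19, 27, Orion, DC, Rae), (gold, 29, 35, 19, 33, Vega, DC, Rae), (gold, 29, 35, 19, 4, Argo, DC, Rae), (gold, 29, 35, 19, 5, Delta, DC, Rae)}
Keep only column(s) sid, pid, cost, city: {(32, 7, 3, NYC), (35, 29, 17, DC), (35, 29, 27, DC), (35, 29, 33, DC), (35, 29, 4, DC), (35, 29, 5, DC), (39, 20, 17, ATL), (39, 20, 17, BOS), (39, 20, 17, DC), (39, 20, 27, ATL), (39, 20, 27, BOS), (39, 20, 27, DC), (39, 20, 33, ATL), (39, 20, 33, BOS), (39, 20, 33, DC), (39, 20, 4, ATL), (39, 20, 4, BOS), (39, 20, 4, DC), (39, 20, 5, ATL), (39, 20, 5, BOS), (39, 20, 5, DC)}
Filtering on sid = 39 leaves {(39, 20, 17, ATL), (39, 20, 17, BOS), (39, 20, 17, DC), (39, 20, 27, ATL), (39, 20, 27, BOS), (39, 20, 27, DC), (39, 20, 33, ATL), (39, 20, 33, BOS), (39, 20, 33, DC), (39, 20, 4, ATL), (39, 20, 4, BOS), (39, 20, 4, DC), (39, 20, 5, ATL), (39, 20, 5, BOS), (39, 20, 5, DC)}.
Keep only column(s) pid, cost (10 duplicate(s) eliminated): {(20, 17), (20, 27), (20, 33), (20, 4), (20, 5)}

{(20, 17), (20, 27), (20, 33), (20, 4), (20, 5)}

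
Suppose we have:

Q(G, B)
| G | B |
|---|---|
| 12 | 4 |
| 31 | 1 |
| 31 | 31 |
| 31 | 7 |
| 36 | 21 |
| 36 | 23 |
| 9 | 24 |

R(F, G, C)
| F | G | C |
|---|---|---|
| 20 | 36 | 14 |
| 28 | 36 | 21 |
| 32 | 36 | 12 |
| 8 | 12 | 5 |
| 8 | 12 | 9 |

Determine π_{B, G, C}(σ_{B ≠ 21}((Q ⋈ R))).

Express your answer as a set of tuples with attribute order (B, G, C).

Joining Q and R on G yields {(12, 4, 8, 5), (12, 4, 8, 9), (36, 21, 20, 14), (36, 21, 28, 21), (36, 21, 32, 12), (36, 23, 20, 14), (36, 23, 28, 21), (36, 23, 32, 12)}.
Apply σ_{B ≠ 21}; surviving tuples: {(12, 4, 8, 5), (12, 4, 8, 9), (36, 23, 20, 14), (36, 23, 28, 21), (36, 23, 32, 12)}
Keep only column(s) B, G, C: {(23, 36, 12), (23, 36, 14), (23, 36, 21), (4, 12, 5), (4, 12, 9)}

{(23, 36, 12), (23, 36, 14), (23, 36, 21), (4, 12, 5), (4, 12, 9)}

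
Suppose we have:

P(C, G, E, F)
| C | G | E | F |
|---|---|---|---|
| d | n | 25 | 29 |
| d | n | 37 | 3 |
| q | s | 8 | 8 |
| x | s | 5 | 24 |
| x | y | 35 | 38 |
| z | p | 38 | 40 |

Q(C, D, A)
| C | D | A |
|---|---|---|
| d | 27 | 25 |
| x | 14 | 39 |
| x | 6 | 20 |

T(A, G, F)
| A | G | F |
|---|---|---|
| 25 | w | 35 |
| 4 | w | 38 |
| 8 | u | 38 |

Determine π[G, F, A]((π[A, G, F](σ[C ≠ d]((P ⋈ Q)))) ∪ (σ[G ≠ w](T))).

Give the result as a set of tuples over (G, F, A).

{(s, 24, 20), (s, 24, 39), (u, 38, 8), (y, 38, 20), (y, 38, 39)}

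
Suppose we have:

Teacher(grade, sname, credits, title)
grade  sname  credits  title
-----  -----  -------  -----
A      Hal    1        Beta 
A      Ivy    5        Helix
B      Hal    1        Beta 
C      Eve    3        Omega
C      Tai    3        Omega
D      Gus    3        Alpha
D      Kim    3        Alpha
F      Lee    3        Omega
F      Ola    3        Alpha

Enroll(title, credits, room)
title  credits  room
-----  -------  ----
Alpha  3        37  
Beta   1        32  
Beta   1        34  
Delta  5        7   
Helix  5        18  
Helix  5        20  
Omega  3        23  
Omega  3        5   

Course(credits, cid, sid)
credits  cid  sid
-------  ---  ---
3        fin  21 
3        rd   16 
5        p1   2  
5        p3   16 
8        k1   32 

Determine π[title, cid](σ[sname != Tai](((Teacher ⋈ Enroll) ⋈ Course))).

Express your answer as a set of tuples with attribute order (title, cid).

Joining Teacher and Enroll on credits, title yields {(A, Hal, 1, Beta, 32), (A, Hal, 1, Beta, 34), (A, Ivy, 5, Helix, 18), (A, Ivy, 5, Helix, 20), (B, Hal, 1, Beta, 32), (B, Hal, 1, Beta, 34), (C, Eve, 3, Omega, 23), (C, Eve, 3, Omega, 5), (C, Tai, 3, Omega, 23), (C, Tai, 3, Omega, 5), (D, Gus, 3, Alpha, 37), (D, Kim, 3, Alpha, 37), (F, Lee, 3, Omega, 23), (F, Lee, 3, Omega, 5), (F, Ola, 3, Alpha, 37)}.
Joining (Teacher ⋈ Enroll) and Course on credits yields {(A, Ivy, 5, Helix, 18, p1, 2), (A, Ivy, 5, Helix, 18, p3, 16), (A, Ivy, 5, Helix, 20, p1, 2), (A, Ivy, 5, Helix, 20, p3, 16), (C, Eve, 3, Omega, 23, fin, 21), (C, Eve, 3, Omega, 23, rd, 16), (C, Eve, 3, Omega, 5, fin, 21), (C, Eve, 3, Omega, 5, rd, 16), (C, Tai, 3, Omega, 23, fin, 21), (C, Tai, 3, Omega, 23, rd, 16), (C, Tai, 3, Omega, 5, fin, 21), (C, Tai, 3, Omega, 5, rd, 16), (D, Gus, 3, Alpha, 37, fin, 21), (D, Gus, 3, Alpha, 37, rd, 16), (D, Kim, 3, Alpha, 37, fin, 21), (D, Kim, 3, Alpha, 37, rd, 16), (F, Lee, 3, Omega, 23, fin, 21), (F, Lee, 3, Omega, 23, rd, 16), (F, Lee, 3, Omega, 5, fin, 21), (F, Lee, 3, Omega, 5, rd, 16), (F, Ola, 3, Alpha, 37, fin, 21), (F, Ola, 3, Alpha, 37, rd, 16)}.
Selection sname != Tai: {(A, Ivy, 5, Helix, 18, p1, 2), (A, Ivy, 5, Helix, 18, p3, 16), (A, Ivy, 5, Helix, 20, p1, 2), (A, Ivy, 5, Helix, 20, p3, 16), (C, Eve, 3, Omega, 23, fin, 21), (C, Eve, 3, Omega, 23, rd, 16), (C, Eve, 3, Omega, 5, fin, 21), (C, Eve, 3, Omega, 5, rd, 16), (D, Gus, 3, Alpha, 37, fin, 21), (D, Gus, 3, Alpha, 37, rd, 16), (D, Kim, 3, Alpha, 37, fin, 21), (D, Kim, 3, Alpha, 37, rd, 16), (F, Lee, 3, Omega, 23, fin, 21), (F, Lee, 3, Omega, 23, rd, 16), (F, Lee, 3, Omega, 5, fin, 21), (F, Lee, 3, Omega, 5, rd, 16), (F, Ola, 3, Alpha, 37, fin, 21), (F, Ola, 3, Alpha, 37, rd, 16)}
Projecting to title, cid (12 duplicate(s) eliminated): {(Alpha, fin), (Alpha, rd), (Helix, p1), (Helix, p3), (Omega, fin), (Omega, rd)}

{(Alpha, fin), (Alpha, rd), (Helix, p1), (Helix, p3), (Omega, fin), (Omega, rd)}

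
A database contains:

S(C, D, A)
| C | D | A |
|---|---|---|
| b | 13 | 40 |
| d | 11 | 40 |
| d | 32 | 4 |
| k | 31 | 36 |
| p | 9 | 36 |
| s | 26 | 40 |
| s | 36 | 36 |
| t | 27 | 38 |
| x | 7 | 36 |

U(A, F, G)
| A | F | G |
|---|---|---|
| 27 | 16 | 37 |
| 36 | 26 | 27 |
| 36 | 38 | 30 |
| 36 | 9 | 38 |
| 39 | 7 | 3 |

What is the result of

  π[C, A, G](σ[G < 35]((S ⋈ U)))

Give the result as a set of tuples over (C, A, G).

Joining S and U on A yields {(k, 31, 36, 26, 27), (k, 31, 36, 38, 30), (k, 31, 36, 9, 38), (p, 9, 36, 26, 27), (p, 9, 36, 38, 30), (p, 9, 36, 9, 38), (s, 36, 36, 26, 27), (s, 36, 36, 38, 30), (s, 36, 36, 9, 38), (x, 7, 36, 26, 27), (x, 7, 36, 38, 30), (x, 7, 36, 9, 38)}.
σ[G < 35]: keep tuples satisfying G < 35 → {(k, 31, 36, 26, 27), (k, 31, 36, 38, 30), (p, 9, 36, 26, 27), (p, 9, 36, 38, 30), (s, 36, 36, 26, 27), (s, 36, 36, 38, 30), (x, 7, 36, 26, 27), (x, 7, 36, 38, 30)}
Projecting to C, A, G: {(k, 36, 27), (k, 36, 30), (p, 36, 27), (p, 36, 30), (s, 36, 27), (s, 36, 30), (x, 36, 27), (x, 36, 30)}

{(k, 36, 27), (k, 36, 30), (p, 36, 27), (p, 36, 30), (s, 36, 27), (s, 36, 30), (x, 36, 27), (x, 36, 30)}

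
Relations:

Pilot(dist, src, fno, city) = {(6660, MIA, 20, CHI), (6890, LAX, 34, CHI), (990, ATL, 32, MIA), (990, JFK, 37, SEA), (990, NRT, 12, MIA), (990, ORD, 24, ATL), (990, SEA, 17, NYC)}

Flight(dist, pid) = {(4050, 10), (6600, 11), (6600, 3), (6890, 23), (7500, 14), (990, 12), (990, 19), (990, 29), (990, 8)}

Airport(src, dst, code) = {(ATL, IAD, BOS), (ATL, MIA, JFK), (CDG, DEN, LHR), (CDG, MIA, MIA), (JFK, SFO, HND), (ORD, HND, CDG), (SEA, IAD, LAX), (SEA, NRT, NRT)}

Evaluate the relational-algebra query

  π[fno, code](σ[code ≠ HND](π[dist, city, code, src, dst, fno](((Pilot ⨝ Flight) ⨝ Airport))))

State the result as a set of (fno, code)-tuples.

Pilot ⋈ Flight (natural join on dist): {(6890, LAX, 34, CHI, 23), (990, ATL, 32, MIA, 12), (990, ATL, 32, MIA, 19), (990, ATL, 32, MIA, 29), (990, ATL, 32, MIA, 8), (990, JFK, 37, SEA, 12), (990, JFK, 37, SEA, 19), (990, JFK, 37, SEA, 29), (990, JFK, 37, SEA, 8), (990, NRT, 12, MIA, 12), (990, NRT, 12, MIA, 19), (990, NRT, 12, MIA, 29), (990, NRT, 12, MIA, 8), (990, ORD, 24, ATL, 12), (990, ORD, 24, ATL, 19), (990, ORD, 24, ATL, 29), (990, ORD, 24, ATL, 8), (990, SEA, 17, NYC, 12), (990, SEA, 17, NYC, 19), (990, SEA, 17, NYC, 29), (990, SEA, 17, NYC, 8)}
(Pilot ⨝ Flight) ⋈ Airport (natural join on src): {(990, ATL, 32, MIA, 12, IAD, BOS), (990, ATL, 32, MIA, 12, MIA, JFK), (990, ATL, 32, MIA, 19, IAD, BOS), (990, ATL, 32, MIA, 19, MIA, JFK), (990, ATL, 32, MIA, 29, IAD, BOS), (990, ATL, 32, MIA, 29, MIA, JFK), (990, ATL, 32, MIA, 8, IAD, BOS), (990, ATL, 32, MIA, 8, MIA, JFK), (990, JFK, 37, SEA, 12, SFO, HND), (990, JFK, 37, SEA, 19, SFO, HND), (990, JFK, 37, SEA, 29, SFO, HND), (990, JFK, 37, SEA, 8, SFO, HND), (990, ORD, 24, ATL, 12, HND, CDG), (990, ORD, 24, ATL, 19, HND, CDG), (990, ORD, 24, ATL, 29, HND, CDG), (990, ORD, 24, ATL, 8, HND, CDG), (990, SEA, 17, NYC, 12, IAD, LAX), (990, SEA, 17, NYC, 12, NRT, NRT), (990, SEA, 17, NYC, 19, IAD, LAX), (990, SEA, 17, NYC, 19, NRT, NRT), (990, SEA, 17, NYC, 29, IAD, LAX), (990, SEA, 17, NYC, 29, NRT, NRT), (990, SEA, 17, NYC, 8, IAD, LAX), (990, SEA, 17, NYC, 8, NRT, NRT)}
π_{dist, city, code, src, dst, fno} gives {(990, ATL, CDG, ORD, HND, 24), (990, MIA, BOS, ATL, IAD, 32), (990, MIA, JFK, ATL, MIA, 32), (990, NYC, LAX, SEA, IAD, 17), (990, NYC, NRT, SEA, NRT, 17), (990, SEA, HND, JFK, SFO, 37)} (18 duplicate(s) eliminated).
Apply σ_{code ≠ HND}; surviving tuples: {(990, ATL, CDG, ORD, HND, 24), (990, MIA, BOS, ATL, IAD, 32), (990, MIA, JFK, ATL, MIA, 32), (990, NYC, LAX, SEA, IAD, 17), (990, NYC, NRT, SEA, NRT, 17)}
π_{fno, code} gives {(17, LAX), (17, NRT), (24, CDG), (32, BOS), (32, JFK)}.

{(17, LAX), (17, NRT), (24, CDG), (32, BOS), (32, JFK)}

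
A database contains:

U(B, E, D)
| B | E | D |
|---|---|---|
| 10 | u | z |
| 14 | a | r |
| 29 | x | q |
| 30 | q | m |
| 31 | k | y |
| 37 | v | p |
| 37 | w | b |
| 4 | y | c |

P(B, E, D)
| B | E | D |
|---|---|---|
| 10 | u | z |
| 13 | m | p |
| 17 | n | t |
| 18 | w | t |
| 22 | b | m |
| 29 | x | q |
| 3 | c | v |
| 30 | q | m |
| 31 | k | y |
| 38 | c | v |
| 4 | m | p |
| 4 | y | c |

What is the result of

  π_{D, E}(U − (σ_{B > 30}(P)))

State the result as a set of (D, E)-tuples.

{(b, w), (c, y), (m, q), (p, v), (q, x), (r, a), (z, u)}

Filtering on B > 30 leaves {(31, k, y), (38, c, v)}.
Difference: {(10, u, z), (14, a, r), (29, x, q), (30, q, m), (31, k, y), (37, v, p), (37, w, b), (4, y, c)} with {(31, k, y), (38, c, v)} → {(10, u, z), (14, a, r), (29, x, q), (30, q, m), (37, v, p), (37, w, b), (4, y, c)}
Keep only column(s) D, E: {(b, w), (c, y), (m, q), (p, v), (q, x), (r, a), (z, u)}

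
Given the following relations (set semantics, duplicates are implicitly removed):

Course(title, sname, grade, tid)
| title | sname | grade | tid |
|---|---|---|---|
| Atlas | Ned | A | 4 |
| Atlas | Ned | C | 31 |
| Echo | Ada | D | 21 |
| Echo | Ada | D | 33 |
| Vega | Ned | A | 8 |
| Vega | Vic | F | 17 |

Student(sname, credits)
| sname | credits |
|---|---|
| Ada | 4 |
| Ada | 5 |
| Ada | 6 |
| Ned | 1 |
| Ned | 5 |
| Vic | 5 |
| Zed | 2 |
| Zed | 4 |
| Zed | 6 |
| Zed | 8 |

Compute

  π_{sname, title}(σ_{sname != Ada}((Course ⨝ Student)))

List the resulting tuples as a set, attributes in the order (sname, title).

Natural join on sname: {(Atlas, Ned, A, 4, 1), (Atlas, Ned, A, 4, 5), (Atlas, Ned, C, 31, 1), (Atlas, Ned, C, 31, 5), (Echo, Ada, D, 21, 4), (Echo, Ada, D, 21, 5), (Echo, Ada, D, 21, 6), (Echo, Ada, D, 33, 4), (Echo, Ada, D, 33, 5), (Echo, Ada, D, 33, 6), (Vega, Ned, A, 8, 1), (Vega, Ned, A, 8, 5), (Vega, Vic, F, 17, 5)}
Selection sname != Ada: {(Atlas, Ned, A, 4, 1), (Atlas, Ned, A, 4, 5), (Atlas, Ned, C, 31, 1), (Atlas, Ned, C, 31, 5), (Vega, Ned, A, 8, 1), (Vega, Ned, A, 8, 5), (Vega, Vic, F, 17, 5)}
π_{sname, title} gives {(Ned, Atlas), (Ned, Vega), (Vic, Vega)} (4 duplicate(s) eliminated).

{(Ned, Atlas), (Ned, Vega), (Vic, Vega)}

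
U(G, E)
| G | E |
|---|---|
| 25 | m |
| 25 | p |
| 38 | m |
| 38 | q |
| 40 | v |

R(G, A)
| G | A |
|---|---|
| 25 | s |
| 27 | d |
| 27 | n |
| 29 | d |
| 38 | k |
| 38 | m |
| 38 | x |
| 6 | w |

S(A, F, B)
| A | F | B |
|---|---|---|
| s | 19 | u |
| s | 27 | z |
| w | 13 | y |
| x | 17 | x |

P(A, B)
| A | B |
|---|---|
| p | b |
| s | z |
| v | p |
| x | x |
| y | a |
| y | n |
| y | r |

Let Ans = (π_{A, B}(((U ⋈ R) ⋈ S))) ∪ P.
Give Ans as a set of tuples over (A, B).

{(p, b), (s, u), (s, z), (v, p), (x, x), (y, a), (y, n), (y, r)}

Natural join on G: {(25, m, s), (25, p, s), (38, m, k), (38, m, m), (38, m, x), (38, q, k), (38, q, m), (38, q, x)}
Natural join on A: {(25, m, s, 19, u), (25, m, s, 27, z), (25, p, s, 19, u), (25, p, s, 27, z), (38, m, x, 17, x), (38, q, x, 17, x)}
Projecting to A, B (3 duplicate(s) eliminated): {(s, u), (s, z), (x, x)}
Union: {(s, u), (s, z), (x, x)} with {(p, b), (s, z), (v, p), (x, x), (y, a), (y, n), (y, r)} → {(p, b), (s, u), (s, z), (v, p), (x, x), (y, a), (y, n), (y, r)}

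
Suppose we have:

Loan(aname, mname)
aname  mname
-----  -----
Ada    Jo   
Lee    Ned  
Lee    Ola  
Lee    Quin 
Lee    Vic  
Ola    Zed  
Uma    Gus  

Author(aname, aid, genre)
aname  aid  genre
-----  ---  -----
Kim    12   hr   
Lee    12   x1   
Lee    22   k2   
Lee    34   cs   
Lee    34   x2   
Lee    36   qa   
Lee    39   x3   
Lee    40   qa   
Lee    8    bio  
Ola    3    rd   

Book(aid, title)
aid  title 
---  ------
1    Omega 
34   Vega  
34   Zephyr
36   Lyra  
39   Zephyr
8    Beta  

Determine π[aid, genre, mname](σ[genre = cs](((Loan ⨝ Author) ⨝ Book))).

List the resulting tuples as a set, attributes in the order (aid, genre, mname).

Joining Loan and Author on aname yields {(Lee, Ned, 12, x1), (Lee, Ned, 22, k2), (Lee, Ned, 34, cs), (Lee, Ned, 34, x2), (Lee, Ned, 36, qa), (Lee, Ned, 39, x3), (Lee, Ned, 40, qa), (Lee, Ned, 8, bio), (Lee, Ola, 12, x1), (Lee, Ola, 22, k2), (Lee, Ola, 34, cs), (Lee, Ola, 34, x2), (Lee, Ola, 36, qa), (Lee, Ola, 39, x3), (Lee, Ola, 40, qa), (Lee, Ola, 8, bio), (Lee, Quin, 12, x1), (Lee, Quin, 22, k2), (Lee, Quin, 34, cs), (Lee, Quin, 34, x2), (Lee, Quin, 36, qa), (Lee, Quin, 39, x3), (Lee, Quin, 40, qa), (Lee, Quin, 8, bio), (Lee, Vic, 12, x1), (Lee, Vic, 22, k2), (Lee, Vic, 34, cs), (Lee, Vic, 34, x2), (Lee, Vic, 36, qa), (Lee, Vic, 39, x3), (Lee, Vic, 40, qa), (Lee, Vic, 8, bio), (Ola, Zed, 3, rd)}.
Joining (Loan ⨝ Author) and Book on aid yields {(Lee, Ned, 34, cs, Vega), (Lee, Ned, 34, cs, Zephyr), (Lee, Ned, 34, x2, Vega), (Lee, Ned, 34, x2, Zephyr), (Lee, Ned, 36, qa, Lyra), (Lee, Ned, 39, x3, Zephyr), (Lee, Ned, 8, bio, Beta), (Lee, Ola, 34, cs, Vega), (Lee, Ola, 34, cs, Zephyr), (Lee, Ola, 34, x2, Vega), (Lee, Ola, 34, x2, Zephyr), (Lee, Ola, 36, qa, Lyra), (Lee, Ola, 39, x3, Zephyr), (Lee, Ola, 8, bio, Beta), (Lee, Quin, 34, cs, Vega), (Lee, Quin, 34, cs, Zephyr), (Lee, Quin, 34, x2, Vega), (Lee, Quin, 34, x2, Zephyr), (Lee, Quin, 36, qa, Lyra), (Lee, Quin, 39, x3, Zephyr), (Lee, Quin, 8, bio, Beta), (Lee, Vic, 34, cs, Vega), (Lee, Vic, 34, cs, Zephyr), (Lee, Vic, 34, x2, Vega), (Lee, Vic, 34, x2, Zephyr), (Lee, Vic, 36, qa, Lyra), (Lee, Vic, 39, x3, Zephyr), (Lee, Vic, 8, bio, Beta)}.
Selection genre = cs: {(Lee, Ned, 34, cs, Vega), (Lee, Ned, 34, cs, Zephyr), (Lee, Ola, 34, cs, Vega), (Lee, Ola, 34, cs, Zephyr), (Lee, Quin, 34, cs, Vega), (Lee, Quin, 34, cs, Zephyr), (Lee, Vic, 34, cs, Vega), (Lee, Vic, 34, cs, Zephyr)}
Projecting to aid, genre, mname (4 duplicate(s) eliminated): {(34, cs, Ned), (34, cs, Ola), (34, cs, Quin), (34, cs, Vic)}

{(34, cs, Ned), (34, cs, Ola), (34, cs, Quin), (34, cs, Vic)}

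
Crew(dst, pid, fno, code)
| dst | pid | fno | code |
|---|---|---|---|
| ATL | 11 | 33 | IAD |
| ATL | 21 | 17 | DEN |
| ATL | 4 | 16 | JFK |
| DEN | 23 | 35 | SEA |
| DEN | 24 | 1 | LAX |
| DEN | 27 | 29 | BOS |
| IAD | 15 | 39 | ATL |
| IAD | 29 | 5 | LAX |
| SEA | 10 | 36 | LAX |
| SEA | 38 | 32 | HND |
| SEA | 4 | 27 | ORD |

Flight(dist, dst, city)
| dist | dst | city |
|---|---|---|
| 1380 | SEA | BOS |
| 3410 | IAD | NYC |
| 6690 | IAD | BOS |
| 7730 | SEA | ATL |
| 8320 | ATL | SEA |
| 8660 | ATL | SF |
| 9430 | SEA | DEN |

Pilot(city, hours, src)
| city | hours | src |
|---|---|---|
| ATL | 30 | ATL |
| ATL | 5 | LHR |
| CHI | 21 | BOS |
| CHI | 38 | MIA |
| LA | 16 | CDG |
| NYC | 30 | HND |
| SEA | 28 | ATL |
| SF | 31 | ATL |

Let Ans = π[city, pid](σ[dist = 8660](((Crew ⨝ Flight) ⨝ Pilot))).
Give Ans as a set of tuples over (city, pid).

{(SF, 11), (SF, 21), (SF, 4)}

Crew ⋈ Flight (natural join on dst): {(ATL, 11, 33, IAD, 8320, SEA), (ATL, 11, 33, IAD, 8660, SF), (ATL, 21, 17, DEN, 8320, SEA), (ATL, 21, 17, DEN, 8660, SF), (ATL, 4, 16, JFK, 8320, SEA), (ATL, 4, 16, JFK, 8660, SF), (IAD, 15, 39, ATL, 3410, NYC), (IAD, 15, 39, ATL, 6690, BOS), (IAD, 29, 5, LAX, 3410, NYC), (IAD, 29, 5, LAX, 6690, BOS), (SEA, 10, 36, LAX, 1380, BOS), (SEA, 10, 36, LAX, 7730, ATL), (SEA, 10, 36, LAX, 9430, DEN), (SEA, 38, 32, HND, 1380, BOS), (SEA, 38, 32, HND, 7730, ATL), (SEA, 38, 32, HND, 9430, DEN), (SEA, 4, 27, ORD, 1380, BOS), (SEA, 4, 27, ORD, 7730, ATL), (SEA, 4, 27, ORD, 9430, DEN)}
(Crew ⨝ Flight) ⋈ Pilot (natural join on city): {(ATL, 11, 33, IAD, 8320, SEA, 28, ATL), (ATL, 11, 33, IAD, 8660, SF, 31, ATL), (ATL, 21, 17, DEN, 8320, SEA, 28, ATL), (ATL, 21, 17, DEN, 8660, SF, 31, ATL), (ATL, 4, 16, JFK, 8320, SEA, 28, ATL), (ATL, 4, 16, JFK, 8660, SF, 31, ATL), (IAD, 15, 39, ATL, 3410, NYC, 30, HND), (IAD, 29, 5, LAX, 3410, NYC, 30, HND), (SEA, 10, 36, LAX, 7730, ATL, 30, ATL), (SEA, 10, 36, LAX, 7730, ATL, 5, LHR), (SEA, 38, 32, HND, 7730, ATL, 30, ATL), (SEA, 38, 32, HND, 7730, ATL, 5, LHR), (SEA, 4, 27, ORD, 7730, ATL, 30, ATL), (SEA, 4, 27, ORD, 7730, ATL, 5, LHR)}
Apply σ_{dist = 8660}; surviving tuples: {(ATL, 11, 33, IAD, 8660, SF, 31, ATL), (ATL, 21, 17, DEN, 8660, SF, 31, ATL), (ATL, 4, 16, JFK, 8660, SF, 31, ATL)}
π_{city, pid} gives {(SF, 11), (SF, 21), (SF, 4)}.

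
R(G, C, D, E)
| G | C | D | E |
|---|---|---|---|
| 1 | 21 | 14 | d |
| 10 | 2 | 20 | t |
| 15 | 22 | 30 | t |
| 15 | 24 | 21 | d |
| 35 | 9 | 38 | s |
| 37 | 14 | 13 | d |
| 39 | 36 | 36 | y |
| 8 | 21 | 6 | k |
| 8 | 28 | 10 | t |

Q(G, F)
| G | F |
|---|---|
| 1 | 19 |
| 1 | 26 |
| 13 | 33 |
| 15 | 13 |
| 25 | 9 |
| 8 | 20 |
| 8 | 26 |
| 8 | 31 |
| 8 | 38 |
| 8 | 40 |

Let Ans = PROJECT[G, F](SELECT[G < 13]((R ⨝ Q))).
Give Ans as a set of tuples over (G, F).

Joining R and Q on G yields {(1, 21, 14, d, 19), (1, 21, 14, d, 26), (15, 22, 30, t, 13), (15, 24, 21, d, 13), (8, 21, 6, k, 20), (8, 21, 6, k, 26), (8, 21, 6, k, 31), (8, 21, 6, k, 38), (8, 21, 6, k, 40), (8, 28, 10, t, 20), (8, 28, 10, t, 26), (8, 28, 10, t, 31), (8, 28, 10, t, 38), (8, 28, 10, t, 40)}.
Filtering on G < 13 leaves {(1, 21, 14, d, 19), (1, 21, 14, d, 26), (8, 21, 6, k, 20), (8, 21, 6, k, 26), (8, 21, 6, k, 31), (8, 21, 6, k, 38), (8, 21, 6, k, 40), (8, 28, 10, t, 20), (8, 28, 10, t, 26), (8, 28, 10, t, 31), (8, 28, 10, t, 38), (8, 28, 10, t, 40)}.
Projecting to G, F (5 duplicate(s) eliminated): {(1, 19), (1, 26), (8, 20), (8, 26), (8, 31), (8, 38), (8, 40)}

{(1, 19), (1, 26), (8, 20), (8, 26), (8, 31), (8, 38), (8, 40)}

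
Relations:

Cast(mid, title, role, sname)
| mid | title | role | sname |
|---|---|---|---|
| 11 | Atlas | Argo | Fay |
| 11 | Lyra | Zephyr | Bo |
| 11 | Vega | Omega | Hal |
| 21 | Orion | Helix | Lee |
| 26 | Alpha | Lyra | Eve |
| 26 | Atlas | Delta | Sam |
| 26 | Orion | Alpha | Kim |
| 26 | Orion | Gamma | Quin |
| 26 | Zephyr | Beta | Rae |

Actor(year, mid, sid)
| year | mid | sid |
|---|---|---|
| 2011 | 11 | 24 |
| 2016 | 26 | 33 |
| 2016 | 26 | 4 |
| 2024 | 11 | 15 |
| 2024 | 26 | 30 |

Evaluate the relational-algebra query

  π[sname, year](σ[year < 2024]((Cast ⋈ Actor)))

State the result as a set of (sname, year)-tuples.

Cast ⋈ Actor (natural join on mid): {(11, Atlas, Argo, Fay, 2011, 24), (11, Atlas, Argo, Fay, 2024, 15), (11, Lyra, Zephyr, Bo, 2011, 24), (11, Lyra, Zephyr, Bo, 2024, 15), (11, Vega, Omega, Hal, 2011, 24), (11, Vega, Omega, Hal, 2024, 15), (26, Alpha, Lyra, Eve, 2016, 33), (26, Alpha, Lyra, Eve, 2016, 4), (26, Alpha, Lyra, Eve, 2024, 30), (26, Atlas, Delta, Sam, 2016, 33), (26, Atlas, Delta, Sam, 2016, 4), (26, Atlas, Delta, Sam, 2024, 30), (26, Orion, Alpha, Kim, 2016, 33), (26, Orion, Alpha, Kim, 2016, 4), (26, Orion, Alpha, Kim, 2024, 30), (26, Orion, Gamma, Quin, 2016, 33), (26, Orion, Gamma, Quin, 2016, 4), (26, Orion, Gamma, Quin, 2024, 30), (26, Zephyr, Beta, Rae, 2016, 33), (26, Zephyr, Beta, Rae, 2016, 4), (26, Zephyr, Beta, Rae, 2024, 30)}
Selection year < 2024: {(11, Atlas, Argo, Fay, 2011, 24), (11, Lyra, Zephyr, Bo, 2011, 24), (11, Vega, Omega, Hal, 2011, 24), (26, Alpha, Lyra, Eve, 2016, 33), (26, Alpha, Lyra, Eve, 2016, 4), (26, Atlas, Delta, Sam, 2016, 33), (26, Atlas, Delta, Sam, 2016, 4), (26, Orion, Alpha, Kim, 2016, 33), (26, Orion, Alpha, Kim, 2016, 4), (26, Orion, Gamma, Quin, 2016, 33), (26, Orion, Gamma, Quin, 2016, 4), (26, Zephyr, Beta, Rae, 2016, 33), (26, Zephyr, Beta, Rae, 2016, 4)}
Keep only column(s) sname, year (5 duplicate(s) eliminated): {(Bo, 2011), (Eve, 2016), (Fay, 2011), (Hal, 2011), (Kim, 2016), (Quin, 2016), (Rae, 2016), (Sam, 2016)}

{(Bo, 2011), (Eve, 2016), (Fay, 2011), (Hal, 2011), (Kim, 2016), (Quin, 2016), (Rae, 2016), (Sam, 2016)}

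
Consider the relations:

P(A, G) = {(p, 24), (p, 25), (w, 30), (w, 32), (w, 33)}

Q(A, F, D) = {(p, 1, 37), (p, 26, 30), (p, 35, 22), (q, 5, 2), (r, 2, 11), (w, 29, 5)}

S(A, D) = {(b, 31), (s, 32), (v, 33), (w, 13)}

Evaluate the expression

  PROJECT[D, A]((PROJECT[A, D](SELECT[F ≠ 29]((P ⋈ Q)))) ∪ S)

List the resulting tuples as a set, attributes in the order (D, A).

{(13, w), (22, p), (30, p), (31, b), (32, s), (33, v), (37, p)}

Natural join on A: {(p, 24, 1, 37), (p, 24, 26, 30), (p, 24, 35, 22), (p, 25, 1, 37), (p, 25, 26, 30), (p, 25, 35, 22), (w, 30, 29, 5), (w, 32, 29, 5), (w, 33, 29, 5)}
Apply σ_{F ≠ 29}; surviving tuples: {(p, 24, 1, 37), (p, 24, 26, 30), (p, 24, 35, 22), (p, 25, 1, 37), (p, 25, 26, 30), (p, 25, 35, 22)}
π[A, D]: project onto (A, D) (3 duplicate(s) eliminated) → {(p, 22), (p, 30), (p, 37)}
Set union of the two operands is {(b, 31), (p, 22), (p, 30), (p, 37), (s, 32), (v, 33), (w, 13)}.
π[D, A]: project onto (D, A) → {(13, w), (22, p), (30, p), (31, b), (32, s), (33, v), (37, p)}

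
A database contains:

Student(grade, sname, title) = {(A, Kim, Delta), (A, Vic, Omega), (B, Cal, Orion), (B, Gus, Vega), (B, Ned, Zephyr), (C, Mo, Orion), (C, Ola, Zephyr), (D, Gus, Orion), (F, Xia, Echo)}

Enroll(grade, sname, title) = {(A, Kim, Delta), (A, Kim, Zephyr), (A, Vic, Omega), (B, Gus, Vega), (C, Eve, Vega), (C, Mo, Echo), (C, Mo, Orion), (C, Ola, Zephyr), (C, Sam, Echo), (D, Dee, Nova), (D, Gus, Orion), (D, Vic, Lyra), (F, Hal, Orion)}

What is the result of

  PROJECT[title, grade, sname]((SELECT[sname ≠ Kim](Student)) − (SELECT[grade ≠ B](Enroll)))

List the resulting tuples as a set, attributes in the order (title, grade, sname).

{(Echo, F, Xia), (Orion, B, Cal), (Vega, B, Gus), (Zephyr, B, Ned)}

Filtering on sname ≠ Kim leaves {(A, Vic, Omega), (B, Cal, Orion), (B, Gus, Vega), (B, Ned, Zephyr), (C, Mo, Orion), (C, Ola, Zephyr), (D, Gus, Orion), (F, Xia, Echo)}.
Filtering on grade ≠ B leaves {(A, Kim, Delta), (A, Kim, Zephyr), (A, Vic, Omega), (C, Eve, Vega), (C, Mo, Echo), (C, Mo, Orion), (C, Ola, Zephyr), (C, Sam, Echo), (D, Dee, Nova), (D, Gus, Orion), (D, Vic, Lyra), (F, Hal, Orion)}.
Taking the difference: {(B, Cal, Orion), (B, Gus, Vega), (B, Ned, Zephyr), (F, Xia, Echo)}
π_{title, grade, sname} gives {(Echo, F, Xia), (Orion, B, Cal), (Vega, B, Gus), (Zephyr, B, Ned)}.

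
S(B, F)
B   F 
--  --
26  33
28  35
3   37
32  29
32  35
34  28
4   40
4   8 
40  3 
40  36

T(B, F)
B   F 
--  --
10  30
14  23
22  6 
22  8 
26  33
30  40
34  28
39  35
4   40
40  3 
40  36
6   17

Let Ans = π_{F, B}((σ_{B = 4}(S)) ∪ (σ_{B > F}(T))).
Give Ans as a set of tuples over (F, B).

{(28, 34), (3, 40), (35, 39), (36, 40), (40, 4), (6, 22), (8, 22), (8, 4)}

σ[B = 4]: keep tuples satisfying B = 4 → {(4, 40), (4, 8)}
σ[B > F]: keep tuples satisfying B > F → {(22, 6), (22, 8), (34, 28), (39, 35), (40, 3), (40, 36)}
Taking the union: {(22, 6), (22, 8), (34, 28), (39, 35), (4, 40), (4, 8), (40, 3), (40, 36)}
Keep only column(s) F, B: {(28, 34), (3, 40), (35, 39), (36, 40), (40, 4), (6, 22), (8, 22), (8, 4)}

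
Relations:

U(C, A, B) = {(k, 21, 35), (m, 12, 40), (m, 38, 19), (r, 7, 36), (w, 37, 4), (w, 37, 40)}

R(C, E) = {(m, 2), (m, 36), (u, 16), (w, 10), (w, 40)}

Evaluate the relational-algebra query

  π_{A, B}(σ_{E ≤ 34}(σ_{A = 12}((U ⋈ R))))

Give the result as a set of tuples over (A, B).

Joining U and R on C yields {(m, 12, 40, 2), (m, 12, 40, 36), (m, 38, 19, 2), (m, 38, 19, 36), (w, 37, 4, 10), (w, 37, 4, 40), (w, 37, 40, 10), (w, 37, 40, 40)}.
σ[A = 12]: keep tuples satisfying A = 12 → {(m, 12, 40, 2), (m, 12, 40, 36)}
σ[E ≤ 34]: keep tuples satisfying E ≤ 34 → {(m, 12, 40, 2)}
Projecting to A, B: {(12, 40)}

{(12, 40)}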